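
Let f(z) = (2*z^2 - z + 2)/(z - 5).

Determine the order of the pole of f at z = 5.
Factor the denominator:
  z - 5 = (z - 5)

The numerator P(z) = 2*z^2 - z + 2 has P(5) = 47 ≠ 0, so no factor of (z - 5) cancels.
Near z = 5 we can therefore write f(z) = g(z)/(z - 5) with g analytic at 5 and g(5) ≠ 0 (g is just the numerator).

Hence z = 5 is a pole of order 1.

Final answer: 1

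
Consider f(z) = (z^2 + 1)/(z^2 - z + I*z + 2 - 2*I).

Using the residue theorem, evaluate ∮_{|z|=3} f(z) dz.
pi*(2 + 2*I)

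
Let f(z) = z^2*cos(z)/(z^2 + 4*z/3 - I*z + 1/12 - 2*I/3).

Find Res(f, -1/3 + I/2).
Write f(z) = P(z)/Q(z) with P(z) = z^2*cos(z) and Q(z) = z^2 + 4*z/3 - I*z + 1/12 - 2*I/3.
The denominator factors as Q(z) = (z + 1 - I/2)*(z + 1/3 - I/2), so z = -1/3 + I/2 is a simple zero of Q and P is analytic there; z = -1/3 + I/2 is therefore a simple pole and
  Res(f, z₀) = P(z₀)/Q'(z₀).

Q'(z) = 2*z + 4/3 - I, so Q'(-1/3 + I/2) = 2/3.
P(-1/3 + I/2) = (-5/36 - I/3)*cos(1/3 - I/2).

Res(f, -1/3 + I/2) = ((-5/36 - I/3)*cos(1/3 - I/2))/(2/3) = (-5/24 - I/2)*cos(1/3 - I/2)

Final answer: (-5/24 - I/2)*cos(1/3 - I/2)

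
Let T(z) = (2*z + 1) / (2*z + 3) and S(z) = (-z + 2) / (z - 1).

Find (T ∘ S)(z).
(T ∘ S)(z) = T(S(z)) = ((2)*S(z) + (1))/((2)*S(z) + (3)). Multiply numerator and denominator by z - 1:
  numerator:   (2)*(-z + 2) + (1)*(z - 1) = -z + 3
  denominator: (2)*(-z + 2) + (3)*(z - 1) = z + 1
(T ∘ S)(z) = (-z + 3)/(z + 1)

Final answer: (-z + 3)/(z + 1)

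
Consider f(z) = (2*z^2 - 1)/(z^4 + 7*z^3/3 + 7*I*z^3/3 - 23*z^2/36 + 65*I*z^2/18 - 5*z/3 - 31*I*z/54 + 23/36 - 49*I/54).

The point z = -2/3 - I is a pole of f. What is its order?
Factor the denominator:
  z^4 + 7*z^3/3 + 7*I*z^3/3 - 23*z^2/36 + 65*I*z^2/18 - 5*z/3 - 31*I*z/54 + 23/36 - 49*I/54 = (z + 2/3 + I)^2*(z + 3/2 + I/3)*(z - 1/2)

The numerator P(z) = 2*z^2 - 1 has P(-2/3 - I) = -19/9 + 8*I/3 ≠ 0, so no factor of (z + 2/3 + I) cancels.
Near z = -2/3 - I we can therefore write f(z) = g(z)/(z + 2/3 + I)^2 with g analytic at -2/3 - I and g(-2/3 - I) ≠ 0 (g is the numerator divided by the remaining denominator factors).

Hence z = -2/3 - I is a pole of order 2.

Final answer: 2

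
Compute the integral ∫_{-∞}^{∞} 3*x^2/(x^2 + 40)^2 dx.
3*sqrt(10)*pi/40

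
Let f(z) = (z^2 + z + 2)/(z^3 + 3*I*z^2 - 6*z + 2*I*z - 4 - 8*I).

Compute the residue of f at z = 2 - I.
53/85 - 59*I/85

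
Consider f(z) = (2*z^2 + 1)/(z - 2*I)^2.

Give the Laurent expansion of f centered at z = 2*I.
-7/(z - 2*I)^2 + 8*I/(z - 2*I) + 2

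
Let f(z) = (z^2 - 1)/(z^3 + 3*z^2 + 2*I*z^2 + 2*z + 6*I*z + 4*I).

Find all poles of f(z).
The singularities of f are the zeros of the denominator. Factoring,
  z^3 + 3*z^2 + 2*I*z^2 + 2*z + 6*I*z + 4*I = (z + 2*I)*(z + 2)*(z + 1)
so the candidates are z = -2*I, z = -2, z = -1.

Check the numerator P(z) = z^2 - 1 at each one:
  P(-2*I) = -5 ≠ 0, so z = -2*I is a (simple) pole.
  P(-2) = 3 ≠ 0, so z = -2 is a (simple) pole.
  P(-1) = 0, so the factor (z + 1) cancels and z = -1 is only a removable singularity, not a pole.

Poles of f: {-2, -2*I}

Final answer: {-2, -2*I}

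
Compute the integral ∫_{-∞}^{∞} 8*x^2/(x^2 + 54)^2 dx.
Let f(z) = 8*z^2/(z^2 + 54)^2. The denominator has no real zeros and deg Q - deg P = 2 ≥ 2, so the integral of f over the upper semicircle |z| = R tends to 0 as R → ∞. Closing the contour in the upper half-plane,
  ∫_{-∞}^{∞} f(x) dx = 2πi · Σ Res(f, z_k)  over the poles with Im z_k > 0.

Zeros of the denominator: z^2 + 54 = 0 gives z = ±3*sqrt(6)*I.
Upper half-plane: z = 3*sqrt(6)*I (a pole of order 2).

Write f(z) = g(z)/(z - 3*sqrt(6)*I)^2 with g(z) = 8*z^2/(z + 3*sqrt(6)*I)^2. For a double pole, Res(f, z₀) = g'(z₀):
  g'(z) = 48*sqrt(6)*I*z/(z + 3*sqrt(6)*I)^3
  Res(f, 3*sqrt(6)*I) = g'(3*sqrt(6)*I) = -sqrt(6)*I/9

∫_{-∞}^{∞} f(x) dx = 2πi · (-sqrt(6)*I/9) = 2*sqrt(6)*pi/9

Final answer: 2*sqrt(6)*pi/9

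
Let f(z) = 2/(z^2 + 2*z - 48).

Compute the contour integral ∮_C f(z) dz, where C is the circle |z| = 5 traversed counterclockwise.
By the residue theorem, ∮_C f(z) dz = 2πi · (sum of the residues of f at the poles inside |z| = 5).

The denominator factors as (z + 8)*(z - 6), so the singularities of f are simple poles at z = -8, z = 6.
  |-8|² = 64 > 25 = 5², so this pole is outside the contour.
  |6|² = 36 > 25 = 5², so this pole is outside the contour.

No pole lies inside the contour, so f is analytic on and inside C and the integral is 0 (Cauchy's theorem).

Final answer: 0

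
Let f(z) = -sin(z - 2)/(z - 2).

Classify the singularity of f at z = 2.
removable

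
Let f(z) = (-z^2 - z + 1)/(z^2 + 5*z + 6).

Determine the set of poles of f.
The singularities of f are the zeros of the denominator. Factoring,
  z^2 + 5*z + 6 = (z + 3)*(z + 2)
so the candidates are z = -3, z = -2.

Check the numerator P(z) = -z^2 - z + 1 at each one:
  P(-3) = -5 ≠ 0, so z = -3 is a (simple) pole.
  P(-2) = -1 ≠ 0, so z = -2 is a (simple) pole.

Poles of f: {-3, -2}

Final answer: {-3, -2}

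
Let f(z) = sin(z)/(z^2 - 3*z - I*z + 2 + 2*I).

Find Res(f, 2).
Write f(z) = P(z)/Q(z) with P(z) = sin(z) and Q(z) = z^2 - 3*z - I*z + 2 + 2*I.
The denominator factors as Q(z) = (z - 1 - I)*(z - 2), so z = 2 is a simple zero of Q and P is analytic there; z = 2 is therefore a simple pole and
  Res(f, z₀) = P(z₀)/Q'(z₀).

Q'(z) = 2*z - 3 - I, so Q'(2) = 1 - I.
P(2) = sin(2).

Res(f, 2) = (sin(2))/(1 - I) = (1/2 + I/2)*sin(2)

Final answer: (1/2 + I/2)*sin(2)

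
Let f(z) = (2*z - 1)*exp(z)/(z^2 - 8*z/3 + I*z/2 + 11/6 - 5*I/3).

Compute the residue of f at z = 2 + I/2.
Write f(z) = P(z)/Q(z) with P(z) = (2*z - 1)*exp(z) and Q(z) = z^2 - 8*z/3 + I*z/2 + 11/6 - 5*I/3.
The denominator factors as Q(z) = (z - 2/3 + I)*(z - 2 - I/2), so z = 2 + I/2 is a simple zero of Q and P is analytic there; z = 2 + I/2 is therefore a simple pole and
  Res(f, z₀) = P(z₀)/Q'(z₀).

Q'(z) = 2*z - 8/3 + I/2, so Q'(2 + I/2) = 4/3 + 3*I/2.
P(2 + I/2) = (3 + I)*exp(2 + I/2).

Res(f, 2 + I/2) = ((3 + I)*exp(2 + I/2))/(4/3 + 3*I/2) = (198/145 - 114*I/145)*exp(2 + I/2)

Final answer: (198/145 - 114*I/145)*exp(2 + I/2)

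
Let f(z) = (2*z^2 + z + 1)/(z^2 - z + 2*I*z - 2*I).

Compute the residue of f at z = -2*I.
11/5 - 12*I/5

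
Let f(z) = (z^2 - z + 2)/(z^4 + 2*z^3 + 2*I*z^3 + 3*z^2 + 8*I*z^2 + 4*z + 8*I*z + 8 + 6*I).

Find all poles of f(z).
The singularities of f are the zeros of the denominator. Factoring,
  z^4 + 2*z^3 + 2*I*z^3 + 3*z^2 + 8*I*z^2 + 4*z + 8*I*z + 8 + 6*I = (z + 1 + I)*(z - I)*(z + 2 - I)*(z - 1 + 3*I)
so the candidates are z = -1 - I, z = I, z = -2 + I, z = 1 - 3*I.

Check the numerator P(z) = z^2 - z + 2 at each one:
  P(-1 - I) = 3 + 3*I ≠ 0, so z = -1 - I is a (simple) pole.
  P(I) = 1 - I ≠ 0, so z = I is a (simple) pole.
  P(-2 + I) = 7 - 5*I ≠ 0, so z = -2 + I is a (simple) pole.
  P(1 - 3*I) = -7 - 3*I ≠ 0, so z = 1 - 3*I is a (simple) pole.

Poles of f: {-2 + I, -1 - I, I, 1 - 3*I}

Final answer: {-2 + I, -1 - I, I, 1 - 3*I}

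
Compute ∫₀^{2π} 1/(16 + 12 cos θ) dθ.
Let J = ∫₀^{2π} dθ/(16 + 12 cos θ).
Put z = e^{iθ}: then cos θ = (z + 1/z)/2, dθ = dz/(iz), and z runs once counterclockwise around |z| = 1:
  J = ∮_{|z|=1} 1/(16 + 12*(z + 1/z)/2) · dz/(iz) = (2/i) ∮_{|z|=1} dz/(12*z^2 + 32*z + 12).
The roots of 12*z^2 + 32*z + 12 are z = (-16 ± sqrt(16^2 - 12^2))/12, with sqrt(112) = 4*sqrt(7); their product is 1, so only z₊ = -4/3 + sqrt(7)/3 lies inside the unit circle (z₋ = -4/3 - sqrt(7)/3 lies outside).
z₊ is a simple zero of q(z) = 12*z^2 + 32*z + 12, so Res(1/q, z₊) = 1/q'(z₊) with q'(z) = 24*z + 32; and q'(z₊) = 12*(z₊ - z₋) = 8*sqrt(7).
Therefore J = (2/i) · 2πi · 1/(8*sqrt(7)) = 2*pi/(4*sqrt(7)) = sqrt(7)*pi/14

Final answer: sqrt(7)*pi/14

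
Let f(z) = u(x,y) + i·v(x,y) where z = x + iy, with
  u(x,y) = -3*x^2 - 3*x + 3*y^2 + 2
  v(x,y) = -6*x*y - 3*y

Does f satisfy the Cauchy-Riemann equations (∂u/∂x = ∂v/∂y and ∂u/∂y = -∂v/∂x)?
∂u/∂x = -6*x - 3
∂v/∂y = -6*x - 3
∂u/∂y = 6*y
∂v/∂x = -6*y
∂u/∂x = ∂v/∂y and ∂u/∂y = -∂v/∂x hold identically; f is analytic.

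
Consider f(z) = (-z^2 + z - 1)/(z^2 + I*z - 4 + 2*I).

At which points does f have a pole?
The singularities of f are the zeros of the denominator. Factoring,
  z^2 + I*z - 4 + 2*I = (z - 2 + I)*(z + 2)
so the candidates are z = 2 - I, z = -2.

Check the numerator P(z) = -z^2 + z - 1 at each one:
  P(2 - I) = -2 + 3*I ≠ 0, so z = 2 - I is a (simple) pole.
  P(-2) = -7 ≠ 0, so z = -2 is a (simple) pole.

Poles of f: {-2, 2 - I}

Final answer: {-2, 2 - I}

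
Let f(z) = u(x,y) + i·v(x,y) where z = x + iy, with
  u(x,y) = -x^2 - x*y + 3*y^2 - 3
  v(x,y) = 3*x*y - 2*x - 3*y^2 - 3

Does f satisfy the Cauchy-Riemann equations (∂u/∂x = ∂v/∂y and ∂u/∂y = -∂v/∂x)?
∂u/∂x = -2*x - y
∂v/∂y = 3*x - 6*y
∂u/∂y = -x + 6*y
∂v/∂x = 3*y - 2
∂u/∂x ≠ ∂v/∂y and ∂u/∂y ≠ -∂v/∂x; the Cauchy-Riemann equations are not satisfied, so f is not analytic.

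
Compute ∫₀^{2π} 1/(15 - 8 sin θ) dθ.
Call the integral J. The integrand is 2π-periodic and we integrate over a full period, so shifting θ does not change the value (θ → θ + π/2 turns sin θ into cos θ; θ → θ + π flips the sign of the trig term). Hence
  J = ∫₀^{2π} dθ/(15 + 8 cos θ).
Put z = e^{iθ}: then cos θ = (z + 1/z)/2, dθ = dz/(iz), and z runs once counterclockwise around |z| = 1:
  J = ∮_{|z|=1} 1/(15 + 8*(z + 1/z)/2) · dz/(iz) = (2/i) ∮_{|z|=1} dz/(8*z^2 + 30*z + 8).
The roots of 8*z^2 + 30*z + 8 are z = (-15 ± sqrt(15^2 - 8^2))/8, with sqrt(161) = sqrt(161); their product is 1, so only z₊ = -15/8 + sqrt(161)/8 lies inside the unit circle (z₋ = -15/8 - sqrt(161)/8 lies outside).
z₊ is a simple zero of q(z) = 8*z^2 + 30*z + 8, so Res(1/q, z₊) = 1/q'(z₊) with q'(z) = 16*z + 30; and q'(z₊) = 8*(z₊ - z₋) = 2*sqrt(161).
Therefore J = (2/i) · 2πi · 1/(2*sqrt(161)) = 2*pi/(sqrt(161)) = 2*sqrt(161)*pi/161

Final answer: 2*sqrt(161)*pi/161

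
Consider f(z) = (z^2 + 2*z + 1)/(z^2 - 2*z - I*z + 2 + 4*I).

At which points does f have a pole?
The singularities of f are the zeros of the denominator. Factoring,
  z^2 - 2*z - I*z + 2 + 4*I = (z - 2 + I)*(z - 2*I)
so the candidates are z = 2 - I, z = 2*I.

Check the numerator P(z) = z^2 + 2*z + 1 at each one:
  P(2 - I) = 8 - 6*I ≠ 0, so z = 2 - I is a (simple) pole.
  P(2*I) = -3 + 4*I ≠ 0, so z = 2*I is a (simple) pole.

Poles of f: {2*I, 2 - I}

Final answer: {2*I, 2 - I}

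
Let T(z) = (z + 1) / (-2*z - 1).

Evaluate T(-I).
-3/5 - I/5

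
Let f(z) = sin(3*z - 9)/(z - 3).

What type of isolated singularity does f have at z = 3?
Let u = z - 3. The argument of sin is 3*z - 9 = 3u, so
  f = sin(3u)/u = ((3u) - (3u)^3/6 + ...)/u = 3 - (9/2)*u^2 + ...
The Laurent expansion about u = 0 has no negative powers; equivalently lim_{z→3} f(z) = 3 exists and is finite.
So the singularity is removable.

Final answer: removable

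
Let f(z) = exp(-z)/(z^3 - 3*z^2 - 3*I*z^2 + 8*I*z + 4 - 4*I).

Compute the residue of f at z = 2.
Write f(z) = P(z)/Q(z) with P(z) = exp(-z) and Q(z) = z^3 - 3*z^2 - 3*I*z^2 + 8*I*z + 4 - 4*I.
The denominator factors as Q(z) = (z - 2)*(z - 1 - I)*(z - 2*I), so z = 2 is a simple zero of Q and P is analytic there; z = 2 is therefore a simple pole and
  Res(f, z₀) = P(z₀)/Q'(z₀).

Q'(z) = 3*z^2 - 6*z - 6*I*z + 8*I, so Q'(2) = -4*I.
P(2) = exp(-2).

Res(f, 2) = (exp(-2))/(-4*I) = I*exp(-2)/4

Final answer: I*exp(-2)/4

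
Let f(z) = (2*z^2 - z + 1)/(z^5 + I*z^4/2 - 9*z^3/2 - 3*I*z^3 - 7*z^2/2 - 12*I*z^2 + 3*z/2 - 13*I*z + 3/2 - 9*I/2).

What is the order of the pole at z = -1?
3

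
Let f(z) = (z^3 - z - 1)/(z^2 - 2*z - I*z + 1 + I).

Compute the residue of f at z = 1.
Write f(z) = P(z)/Q(z) with P(z) = z^3 - z - 1 and Q(z) = z^2 - 2*z - I*z + 1 + I.
The denominator factors as Q(z) = (z - 1)*(z - 1 - I), so z = 1 is a simple zero of Q and P is analytic there; z = 1 is therefore a simple pole and
  Res(f, z₀) = P(z₀)/Q'(z₀).

Q'(z) = 2*z - 2 - I, so Q'(1) = -I.
P(1) = -1.

Res(f, 1) = (-1)/(-I) = -I

Final answer: -I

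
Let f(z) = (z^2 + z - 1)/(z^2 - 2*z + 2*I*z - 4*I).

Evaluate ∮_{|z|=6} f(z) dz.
By the residue theorem, ∮_C f(z) dz = 2πi · (sum of the residues of f at the poles inside |z| = 6).

The denominator factors as (z - 2)*(z + 2*I), so the singularities of f are simple poles at z = 2, z = -2*I.
  |2|² = 4 < 36 = 6², so this pole is inside the contour.
  |-2*I|² = 4 < 36 = 6², so this pole is inside the contour.

With P(z) = z^2 + z - 1 and Q(z) = z^2 - 2*z + 2*I*z - 4*I, each pole is simple, so Res(f, z₀) = P(z₀)/Q'(z₀) with Q'(z) = 2*z - 2 + 2*I.
  Res(f, 2) = P(2)/Q'(2) = (5)/(2 + 2*I) = 5/4 - 5*I/4
  Res(f, -2*I) = P(-2*I)/Q'(-2*I) = (-5 - 2*I)/(-2 - 2*I) = 7/4 - 3*I/4

Sum of residues inside C: 3 - 2*I
∮_C f(z) dz = 2πi · (3 - 2*I) = pi*(4 + 6*I)

Final answer: pi*(4 + 6*I)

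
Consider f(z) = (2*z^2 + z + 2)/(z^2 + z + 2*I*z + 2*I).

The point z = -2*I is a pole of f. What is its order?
Factor the denominator:
  z^2 + z + 2*I*z + 2*I = (z + 2*I)*(z + 1)

The numerator P(z) = 2*z^2 + z + 2 has P(-2*I) = -6 - 2*I ≠ 0, so no factor of (z + 2*I) cancels.
Near z = -2*I we can therefore write f(z) = g(z)/(z + 2*I) with g analytic at -2*I and g(-2*I) ≠ 0 (g is the numerator divided by the remaining denominator factors).

Hence z = -2*I is a pole of order 1.

Final answer: 1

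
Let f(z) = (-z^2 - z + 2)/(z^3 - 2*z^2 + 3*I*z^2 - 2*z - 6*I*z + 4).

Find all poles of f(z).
The singularities of f are the zeros of the denominator. Factoring,
  z^3 - 2*z^2 + 3*I*z^2 - 2*z - 6*I*z + 4 = (z - 2)*(z + I)*(z + 2*I)
so the candidates are z = 2, z = -I, z = -2*I.

Check the numerator P(z) = -z^2 - z + 2 at each one:
  P(2) = -4 ≠ 0, so z = 2 is a (simple) pole.
  P(-I) = 3 + I ≠ 0, so z = -I is a (simple) pole.
  P(-2*I) = 6 + 2*I ≠ 0, so z = -2*I is a (simple) pole.

Poles of f: {-2*I, -I, 2}

Final answer: {-2*I, -I, 2}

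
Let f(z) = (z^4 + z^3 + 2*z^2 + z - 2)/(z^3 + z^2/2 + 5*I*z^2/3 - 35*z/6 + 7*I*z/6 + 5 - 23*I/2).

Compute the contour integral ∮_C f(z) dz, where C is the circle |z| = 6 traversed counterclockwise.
By the residue theorem, ∮_C f(z) dz = 2πi · (sum of the residues of f at the poles inside |z| = 6).

The denominator factors as (z - 2 - I/3)*(z - 1/2 + 2*I)*(z + 3), so the singularities of f are simple poles at z = 2 + I/3, z = 1/2 - 2*I, z = -3.
  |2 + I/3|² = 37/9 < 36 = 6², so this pole is inside the contour.
  |1/2 - 2*I|² = 17/4 < 36 = 6², so this pole is inside the contour.
  |-3|² = 9 < 36 = 6², so this pole is inside the contour.

With P(z) = z^4 + z^3 + 2*z^2 + z - 2 and Q(z) = z^3 + z^2/2 + 5*I*z^2/3 - 35*z/6 + 7*I*z/6 + 5 - 23*I/2, each pole is simple, so Res(f, z₀) = P(z₀)/Q'(z₀) with Q'(z) = 3*z^2 + z + 10*I*z/3 - 35/6 + 7*I/6.
  Res(f, 2 + I/3) = P(2 + I/3)/Q'(2 + I/3) = (2305/81 + 52*I/3)/(121/18 + 73*I/6) = 586381/281709 - 111637*I/93903
  Res(f, 1/2 - 2*I) = P(1/2 - 2*I)/Q'(1/2 - 2*I) = (-77/16 + 31*I/2)/(-119/12 - 31*I/6) = -18639/72020 - 51429*I/36010
  Res(f, -3) = P(-3)/Q'(-3) = (67)/(109/6 - 53*I/6) = 21909/7345 + 10653*I/7345

Sum of residues inside C: 173/36 - 7*I/6
∮_C f(z) dz = 2πi · (173/36 - 7*I/6) = pi*(7/3 + 173*I/18)

Final answer: pi*(7/3 + 173*I/18)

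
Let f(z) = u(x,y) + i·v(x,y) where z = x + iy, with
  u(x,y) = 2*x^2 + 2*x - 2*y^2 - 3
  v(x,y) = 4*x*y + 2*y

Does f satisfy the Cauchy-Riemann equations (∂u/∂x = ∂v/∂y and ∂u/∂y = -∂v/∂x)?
∂u/∂x = 4*x + 2
∂v/∂y = 4*x + 2
∂u/∂y = -4*y
∂v/∂x = 4*y
∂u/∂x = ∂v/∂y and ∂u/∂y = -∂v/∂x hold identically; f is analytic.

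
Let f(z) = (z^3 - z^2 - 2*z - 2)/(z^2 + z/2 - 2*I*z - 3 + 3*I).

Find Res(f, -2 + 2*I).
Write f(z) = P(z)/Q(z) with P(z) = z^3 - z^2 - 2*z - 2 and Q(z) = z^2 + z/2 - 2*I*z - 3 + 3*I.
The denominator factors as Q(z) = (z - 3/2)*(z + 2 - 2*I), so z = -2 + 2*I is a simple zero of Q and P is analytic there; z = -2 + 2*I is therefore a simple pole and
  Res(f, z₀) = P(z₀)/Q'(z₀).

Q'(z) = 2*z + 1/2 - 2*I, so Q'(-2 + 2*I) = -7/2 + 2*I.
P(-2 + 2*I) = 18 + 20*I.

Res(f, -2 + 2*I) = (18 + 20*I)/(-7/2 + 2*I) = -92/65 - 424*I/65

Final answer: -92/65 - 424*I/65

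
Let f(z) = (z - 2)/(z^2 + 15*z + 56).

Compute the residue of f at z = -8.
Write f(z) = P(z)/Q(z) with P(z) = z - 2 and Q(z) = z^2 + 15*z + 56.
The denominator factors as Q(z) = (z + 7)*(z + 8), so z = -8 is a simple zero of Q and P is analytic there; z = -8 is therefore a simple pole and
  Res(f, z₀) = P(z₀)/Q'(z₀).

Q'(z) = 2*z + 15, so Q'(-8) = -1.
P(-8) = -10.

Res(f, -8) = (-10)/(-1) = 10

Final answer: 10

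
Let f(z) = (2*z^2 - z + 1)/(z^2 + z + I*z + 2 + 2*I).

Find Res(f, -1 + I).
-17/10 - I/10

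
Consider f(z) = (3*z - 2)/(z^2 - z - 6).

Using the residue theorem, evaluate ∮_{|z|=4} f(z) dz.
6*I*pi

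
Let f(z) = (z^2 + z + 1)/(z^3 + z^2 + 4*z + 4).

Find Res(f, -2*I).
Write f(z) = P(z)/Q(z) with P(z) = z^2 + z + 1 and Q(z) = z^3 + z^2 + 4*z + 4.
The denominator factors as Q(z) = (z + 2*I)*(z + 1)*(z - 2*I), so z = -2*I is a simple zero of Q and P is analytic there; z = -2*I is therefore a simple pole and
  Res(f, z₀) = P(z₀)/Q'(z₀).

Q'(z) = 3*z^2 + 2*z + 4, so Q'(-2*I) = -8 - 4*I.
P(-2*I) = -3 - 2*I.

Res(f, -2*I) = (-3 - 2*I)/(-8 - 4*I) = 2/5 + I/20

Final answer: 2/5 + I/20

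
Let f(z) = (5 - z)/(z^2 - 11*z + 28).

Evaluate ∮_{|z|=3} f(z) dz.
By the residue theorem, ∮_C f(z) dz = 2πi · (sum of the residues of f at the poles inside |z| = 3).

The denominator factors as (z - 7)*(z - 4), so the singularities of f are simple poles at z = 7, z = 4.
  |7|² = 49 > 9 = 3², so this pole is outside the contour.
  |4|² = 16 > 9 = 3², so this pole is outside the contour.

No pole lies inside the contour, so f is analytic on and inside C and the integral is 0 (Cauchy's theorem).

Final answer: 0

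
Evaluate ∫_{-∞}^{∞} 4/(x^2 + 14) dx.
2*sqrt(14)*pi/7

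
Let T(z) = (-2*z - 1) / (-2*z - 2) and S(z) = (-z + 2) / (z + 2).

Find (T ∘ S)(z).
(-z + 6)/8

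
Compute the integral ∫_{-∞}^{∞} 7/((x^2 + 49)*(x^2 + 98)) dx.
Let f(z) = 7/((z^2 + 49)*(z^2 + 98)). The denominator has no real zeros and deg Q - deg P = 4 ≥ 2, so the integral of f over the upper semicircle |z| = R tends to 0 as R → ∞. Closing the contour in the upper half-plane,
  ∫_{-∞}^{∞} f(x) dx = 2πi · Σ Res(f, z_k)  over the poles with Im z_k > 0.

Zeros of the denominator: z^2 + 49 = 0 gives z = ±7*I; z^2 + 98 = 0 gives z = ±7*sqrt(2)*I.
Upper half-plane: z = 7*I, z = 7*sqrt(2)*I (simple).

Each pole is a simple zero of Q(z) = z^4 + 147*z^2 + 4802, so Res(f, z₀) = P(z₀)/Q'(z₀) with P(z) = 7, Q'(z) = 4*z^3 + 294*z:
  Res(f, 7*I) = (7)/(686*I) = -I/98
  Res(f, 7*sqrt(2)*I) = (7)/(-686*sqrt(2)*I) = sqrt(2)*I/196

Sum of residues: I*(-2 + sqrt(2))/196
∫_{-∞}^{∞} f(x) dx = 2πi · (I*(-2 + sqrt(2))/196) = pi*(2 - sqrt(2))/98

Final answer: pi*(2 - sqrt(2))/98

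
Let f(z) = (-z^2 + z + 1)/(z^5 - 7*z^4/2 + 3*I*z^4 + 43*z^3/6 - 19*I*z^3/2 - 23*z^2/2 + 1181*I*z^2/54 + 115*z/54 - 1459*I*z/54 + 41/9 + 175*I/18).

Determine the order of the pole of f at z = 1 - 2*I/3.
Factor the denominator:
  z^5 - 7*z^4/2 + 3*I*z^4 + 43*z^3/6 - 19*I*z^3/2 - 23*z^2/2 + 1181*I*z^2/54 + 115*z/54 - 1459*I*z/54 + 41/9 + 175*I/18 = (z - 1 + 2*I/3)^3*(z - 1/2 - 2*I)*(z + 3*I)

The numerator P(z) = -z^2 + z + 1 has P(1 - 2*I/3) = 13/9 + 2*I/3 ≠ 0, so no factor of (z - 1 + 2*I/3) cancels.
Near z = 1 - 2*I/3 we can therefore write f(z) = g(z)/(z - 1 + 2*I/3)^3 with g analytic at 1 - 2*I/3 and g(1 - 2*I/3) ≠ 0 (g is the numerator divided by the remaining denominator factors).

Hence z = 1 - 2*I/3 is a pole of order 3.

Final answer: 3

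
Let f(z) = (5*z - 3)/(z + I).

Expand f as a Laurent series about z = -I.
Put w = z - (-I), i.e. z = w - I. The denominator is w, so it suffices to rewrite the numerator in powers of w.

P(z) = 5*z - 3
P(w - I) = -3 - 5*I + 5*w

Dividing each term by w:
  f = (-3 - 5*I)/w + 5

Substituting back w = z + I:
  f(z) = (-3 - 5*I)/(z + I) + 5

The series is finite because the numerator is a polynomial; the negative powers form the principal part, and the coefficient of 1/(z + I) gives Res(f, -I) = -3 - 5*I.

Final answer: (-3 - 5*I)/(z + I) + 5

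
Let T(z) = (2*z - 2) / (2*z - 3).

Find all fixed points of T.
T(z) = z means 2*z - 2 = z*(2*z - 3), i.e.
  2*z^2 - 5*z + 2 = 0.
Discriminant: (-5)^2 - 4*(2)*(2) = 9, so the roots are real.
  z = (5 ± sqrt(9))/(2*(2))
Fixed points: {1/2, 2}

Final answer: {1/2, 2}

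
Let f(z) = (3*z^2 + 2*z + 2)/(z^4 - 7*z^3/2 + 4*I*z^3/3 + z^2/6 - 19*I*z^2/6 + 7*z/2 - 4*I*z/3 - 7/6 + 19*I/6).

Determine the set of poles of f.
The singularities of f are the zeros of the denominator. Factoring,
  z^4 - 7*z^3/2 + 4*I*z^3/3 + z^2/6 - 19*I*z^2/6 + 7*z/2 - 4*I*z/3 - 7/6 + 19*I/6 = (z + 1)*(z - 1)*(z - 1/2 + I)*(z - 3 + I/3)
so the candidates are z = -1, z = 1, z = 1/2 - I, z = 3 - I/3.

Check the numerator P(z) = 3*z^2 + 2*z + 2 at each one:
  P(-1) = 3 ≠ 0, so z = -1 is a (simple) pole.
  P(1) = 7 ≠ 0, so z = 1 is a (simple) pole.
  P(1/2 - I) = 3/4 - 5*I ≠ 0, so z = 1/2 - I is a (simple) pole.
  P(3 - I/3) = 104/3 - 20*I/3 ≠ 0, so z = 3 - I/3 is a (simple) pole.

Poles of f: {-1, 1/2 - I, 1, 3 - I/3}

Final answer: {-1, 1/2 - I, 1, 3 - I/3}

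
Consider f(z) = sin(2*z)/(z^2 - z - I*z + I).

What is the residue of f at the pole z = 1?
(1/2 + I/2)*sin(2)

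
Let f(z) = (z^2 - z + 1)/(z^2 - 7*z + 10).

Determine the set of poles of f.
{2, 5}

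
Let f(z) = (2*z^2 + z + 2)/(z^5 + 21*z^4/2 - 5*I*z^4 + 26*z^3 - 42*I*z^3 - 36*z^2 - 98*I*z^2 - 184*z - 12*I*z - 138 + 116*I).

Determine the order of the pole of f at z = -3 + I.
Factor the denominator:
  z^5 + 21*z^4/2 - 5*I*z^4 + 26*z^3 - 42*I*z^3 - 36*z^2 - 98*I*z^2 - 184*z - 12*I*z - 138 + 116*I = (z + 3 - I)^4*(z - 3/2 - I)

The numerator P(z) = 2*z^2 + z + 2 has P(-3 + I) = 15 - 11*I ≠ 0, so no factor of (z + 3 - I) cancels.
Near z = -3 + I we can therefore write f(z) = g(z)/(z + 3 - I)^4 with g analytic at -3 + I and g(-3 + I) ≠ 0 (g is the numerator divided by the remaining denominator factors).

Hence z = -3 + I is a pole of order 4.

Final answer: 4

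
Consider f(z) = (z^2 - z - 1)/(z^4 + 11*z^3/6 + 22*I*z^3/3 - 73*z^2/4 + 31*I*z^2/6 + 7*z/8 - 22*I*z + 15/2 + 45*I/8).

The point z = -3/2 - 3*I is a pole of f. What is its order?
Factor the denominator:
  z^4 + 11*z^3/6 + 22*I*z^3/3 - 73*z^2/4 + 31*I*z^2/6 + 7*z/8 - 22*I*z + 15/2 + 45*I/8 = (z + 3/2 + 3*I)^2*(z - 2/3 + I/3)*(z - 1/2 + I)

The numerator P(z) = z^2 - z - 1 has P(-3/2 - 3*I) = -25/4 + 12*I ≠ 0, so no factor of (z + 3/2 + 3*I) cancels.
Near z = -3/2 - 3*I we can therefore write f(z) = g(z)/(z + 3/2 + 3*I)^2 with g analytic at -3/2 - 3*I and g(-3/2 - 3*I) ≠ 0 (g is the numerator divided by the remaining denominator factors).

Hence z = -3/2 - 3*I is a pole of order 2.

Final answer: 2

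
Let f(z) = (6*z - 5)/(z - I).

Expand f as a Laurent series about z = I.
Put w = z - (I), i.e. z = w + I. The denominator is w, so it suffices to rewrite the numerator in powers of w.

P(z) = 6*z - 5
P(w + I) = -5 + 6*I + 6*w

Dividing each term by w:
  f = (-5 + 6*I)/w + 6

Substituting back w = z - I:
  f(z) = (-5 + 6*I)/(z - I) + 6

The series is finite because the numerator is a polynomial; the negative powers form the principal part, and the coefficient of 1/(z - I) gives Res(f, I) = -5 + 6*I.

Final answer: (-5 + 6*I)/(z - I) + 6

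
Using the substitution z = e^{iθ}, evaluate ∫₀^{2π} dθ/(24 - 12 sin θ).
Call the integral J. The integrand is 2π-periodic and we integrate over a full period, so shifting θ does not change the value (θ → θ + π/2 turns sin θ into cos θ; θ → θ + π flips the sign of the trig term). Hence
  J = ∫₀^{2π} dθ/(24 + 12 cos θ).
Put z = e^{iθ}: then cos θ = (z + 1/z)/2, dθ = dz/(iz), and z runs once counterclockwise around |z| = 1:
  J = ∮_{|z|=1} 1/(24 + 12*(z + 1/z)/2) · dz/(iz) = (2/i) ∮_{|z|=1} dz/(12*z^2 + 48*z + 12).
The roots of 12*z^2 + 48*z + 12 are z = (-24 ± sqrt(24^2 - 12^2))/12, with sqrt(432) = 12*sqrt(3); their product is 1, so only z₊ = -2 + sqrt(3) lies inside the unit circle (z₋ = -2 - sqrt(3) lies outside).
z₊ is a simple zero of q(z) = 12*z^2 + 48*z + 12, so Res(1/q, z₊) = 1/q'(z₊) with q'(z) = 24*z + 48; and q'(z₊) = 12*(z₊ - z₋) = 24*sqrt(3).
Therefore J = (2/i) · 2πi · 1/(24*sqrt(3)) = 2*pi/(12*sqrt(3)) = sqrt(3)*pi/18

Final answer: sqrt(3)*pi/18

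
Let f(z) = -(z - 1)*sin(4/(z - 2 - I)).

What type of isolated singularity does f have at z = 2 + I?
Let u = z - 2 - I. Then
  sin(4/u) = Σ_{k≥0} (-1)^k (4)^(2k+1)/((2k+1)!·u^(2k+1)) = 4/u - 32/(3*u^3) + 128/(15*u^5) + ...
which has infinitely many negative powers of u, so sin(4/(z - 2 - I)) has an essential singularity at z = 2 + I.
The extra factor z - 1 is a nonzero polynomial; if the product had at most a pole at z = 2 + I, dividing by that polynomial would leave sin(4/(z - 2 - I)) with at most a pole too — contradiction. (Equivalently, the product's Laurent series still has infinitely many negative powers.)
So the singularity is essential.

Final answer: essential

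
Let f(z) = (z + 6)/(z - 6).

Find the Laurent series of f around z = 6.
Put w = z - (6), i.e. z = w + 6. The denominator is w, so it suffices to rewrite the numerator in powers of w.

P(z) = z + 6
P(w + 6) = 12 + w

Dividing each term by w:
  f = 12/w + 1

Substituting back w = z - 6:
  f(z) = 12/(z - 6) + 1

The series is finite because the numerator is a polynomial; the negative powers form the principal part, and the coefficient of 1/(z - 6) gives Res(f, 6) = 12.

Final answer: 12/(z - 6) + 1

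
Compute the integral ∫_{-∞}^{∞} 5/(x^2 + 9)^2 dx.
5*pi/54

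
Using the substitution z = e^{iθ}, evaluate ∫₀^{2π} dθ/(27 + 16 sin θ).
2*sqrt(473)*pi/473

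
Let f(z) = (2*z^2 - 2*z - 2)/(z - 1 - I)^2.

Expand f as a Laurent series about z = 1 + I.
Put w = z - (1 + I), i.e. z = w + 1 + I. The denominator is w^2, so it suffices to rewrite the numerator in powers of w.

P(z) = 2*z^2 - 2*z - 2
P(w + 1 + I) = -4 + 2*I + (2 + 4*I)*w + 2*w^2

Dividing each term by w^2:
  f = (-4 + 2*I)/w^2 + (2 + 4*I)/w + 2

Substituting back w = z - 1 - I:
  f(z) = (-4 + 2*I)/(z - 1 - I)^2 + (2 + 4*I)/(z - 1 - I) + 2

The series is finite because the numerator is a polynomial; the negative powers form the principal part, and the coefficient of 1/(z - 1 - I) gives Res(f, 1 + I) = 2 + 4*I.

Final answer: (-4 + 2*I)/(z - 1 - I)^2 + (2 + 4*I)/(z - 1 - I) + 2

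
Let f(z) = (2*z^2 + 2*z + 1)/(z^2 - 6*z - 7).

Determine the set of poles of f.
The singularities of f are the zeros of the denominator. Factoring,
  z^2 - 6*z - 7 = (z + 1)*(z - 7)
so the candidates are z = -1, z = 7.

Check the numerator P(z) = 2*z^2 + 2*z + 1 at each one:
  P(-1) = 1 ≠ 0, so z = -1 is a (simple) pole.
  P(7) = 113 ≠ 0, so z = 7 is a (simple) pole.

Poles of f: {-1, 7}

Final answer: {-1, 7}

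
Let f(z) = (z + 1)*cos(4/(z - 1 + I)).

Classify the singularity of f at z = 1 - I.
Let u = z - 1 + I. Then
  cos(4/u) = Σ_{k≥0} (-1)^k (4)^(2k)/((2k)!·u^(2k)) = 1 - 8/u^2 + 32/(3*u^4) + ...
which has infinitely many negative powers of u, so cos(4/(z - 1 + I)) has an essential singularity at z = 1 - I.
The extra factor z + 1 is a nonzero polynomial; if the product had at most a pole at z = 1 - I, dividing by that polynomial would leave cos(4/(z - 1 + I)) with at most a pole too — contradiction. (Equivalently, the product's Laurent series still has infinitely many negative powers.)
So the singularity is essential.

Final answer: essential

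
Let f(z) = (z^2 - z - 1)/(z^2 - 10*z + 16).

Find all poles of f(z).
{2, 8}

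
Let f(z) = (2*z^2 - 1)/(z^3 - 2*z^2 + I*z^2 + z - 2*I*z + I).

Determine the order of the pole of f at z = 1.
Factor the denominator:
  z^3 - 2*z^2 + I*z^2 + z - 2*I*z + I = (z - 1)^2*(z + I)

The numerator P(z) = 2*z^2 - 1 has P(1) = 1 ≠ 0, so no factor of (z - 1) cancels.
Near z = 1 we can therefore write f(z) = g(z)/(z - 1)^2 with g analytic at 1 and g(1) ≠ 0 (g is the numerator divided by the remaining denominator factors).

Hence z = 1 is a pole of order 2.

Final answer: 2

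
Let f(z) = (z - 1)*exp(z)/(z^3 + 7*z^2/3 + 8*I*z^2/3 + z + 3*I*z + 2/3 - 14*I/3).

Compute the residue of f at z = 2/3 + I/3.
Write f(z) = P(z)/Q(z) with P(z) = (z - 1)*exp(z) and Q(z) = z^3 + 7*z^2/3 + 8*I*z^2/3 + z + 3*I*z + 2/3 - 14*I/3.
The denominator factors as Q(z) = (z - 2/3 - I/3)*(z + 2)*(z + 1 + 3*I), so z = 2/3 + I/3 is a simple zero of Q and P is analytic there; z = 2/3 + I/3 is therefore a simple pole and
  Res(f, z₀) = P(z₀)/Q'(z₀).

Q'(z) = 3*z^2 + 14*z/3 + 16*I*z/3 + 1 + 3*I, so Q'(2/3 + I/3) = 10/3 + 85*I/9.
P(2/3 + I/3) = (-1/3 + I/3)*exp(2/3 + I/3).

Res(f, 2/3 + I/3) = ((-1/3 + I/3)*exp(2/3 + I/3))/(10/3 + 85*I/9) = (33/1625 + 69*I/1625)*exp(2/3 + I/3)

Final answer: (33/1625 + 69*I/1625)*exp(2/3 + I/3)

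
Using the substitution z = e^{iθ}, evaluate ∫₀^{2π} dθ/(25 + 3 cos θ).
sqrt(154)*pi/154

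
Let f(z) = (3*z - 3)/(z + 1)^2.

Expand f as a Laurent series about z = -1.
-6/(z + 1)^2 + 3/(z + 1)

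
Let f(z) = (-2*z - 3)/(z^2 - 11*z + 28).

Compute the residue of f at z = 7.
-17/3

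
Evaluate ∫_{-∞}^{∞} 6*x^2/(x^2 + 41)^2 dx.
3*sqrt(41)*pi/41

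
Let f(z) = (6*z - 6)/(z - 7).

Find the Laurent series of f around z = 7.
Put w = z - (7), i.e. z = w + 7. The denominator is w, so it suffices to rewrite the numerator in powers of w.

P(z) = 6*z - 6
P(w + 7) = 36 + 6*w

Dividing each term by w:
  f = 36/w + 6

Substituting back w = z - 7:
  f(z) = 36/(z - 7) + 6

The series is finite because the numerator is a polynomial; the negative powers form the principal part, and the coefficient of 1/(z - 7) gives Res(f, 7) = 36.

Final answer: 36/(z - 7) + 6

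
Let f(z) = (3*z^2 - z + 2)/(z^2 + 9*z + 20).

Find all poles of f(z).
The singularities of f are the zeros of the denominator. Factoring,
  z^2 + 9*z + 20 = (z + 5)*(z + 4)
so the candidates are z = -5, z = -4.

Check the numerator P(z) = 3*z^2 - z + 2 at each one:
  P(-5) = 82 ≠ 0, so z = -5 is a (simple) pole.
  P(-4) = 54 ≠ 0, so z = -4 is a (simple) pole.

Poles of f: {-5, -4}

Final answer: {-5, -4}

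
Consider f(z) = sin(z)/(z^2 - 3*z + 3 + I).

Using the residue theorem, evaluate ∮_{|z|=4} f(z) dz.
pi*(4/5 - 2*I/5)*sin(1 + I) + pi*(-4/5 + 2*I/5)*sin(2 - I)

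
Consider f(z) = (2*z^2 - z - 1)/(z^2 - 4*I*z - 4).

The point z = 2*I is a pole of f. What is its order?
Factor the denominator:
  z^2 - 4*I*z - 4 = (z - 2*I)^2

The numerator P(z) = 2*z^2 - z - 1 has P(2*I) = -9 - 2*I ≠ 0, so no factor of (z - 2*I) cancels.
Near z = 2*I we can therefore write f(z) = g(z)/(z - 2*I)^2 with g analytic at 2*I and g(2*I) ≠ 0 (g is just the numerator).

Hence z = 2*I is a pole of order 2.

Final answer: 2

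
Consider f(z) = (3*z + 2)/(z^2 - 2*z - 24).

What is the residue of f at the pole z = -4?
Write f(z) = P(z)/Q(z) with P(z) = 3*z + 2 and Q(z) = z^2 - 2*z - 24.
The denominator factors as Q(z) = (z - 6)*(z + 4), so z = -4 is a simple zero of Q and P is analytic there; z = -4 is therefore a simple pole and
  Res(f, z₀) = P(z₀)/Q'(z₀).

Q'(z) = 2*z - 2, so Q'(-4) = -10.
P(-4) = -10.

Res(f, -4) = (-10)/(-10) = 1

Final answer: 1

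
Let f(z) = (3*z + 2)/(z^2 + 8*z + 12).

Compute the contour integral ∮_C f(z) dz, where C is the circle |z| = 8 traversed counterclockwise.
6*I*pi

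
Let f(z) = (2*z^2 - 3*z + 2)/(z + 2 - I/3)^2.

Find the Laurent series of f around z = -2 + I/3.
Put w = z - (-2 + I/3), i.e. z = w - 2 + I/3. The denominator is w^2, so it suffices to rewrite the numerator in powers of w.

P(z) = 2*z^2 - 3*z + 2
P(w - 2 + I/3) = 142/9 - 11*I/3 + (-11 + 4*I/3)*w + 2*w^2

Dividing each term by w^2:
  f = (142/9 - 11*I/3)/w^2 + (-11 + 4*I/3)/w + 2

Substituting back w = z + 2 - I/3:
  f(z) = (142/9 - 11*I/3)/(z + 2 - I/3)^2 + (-11 + 4*I/3)/(z + 2 - I/3) + 2

The series is finite because the numerator is a polynomial; the negative powers form the principal part, and the coefficient of 1/(z + 2 - I/3) gives Res(f, -2 + I/3) = -11 + 4*I/3.

Final answer: (142/9 - 11*I/3)/(z + 2 - I/3)^2 + (-11 + 4*I/3)/(z + 2 - I/3) + 2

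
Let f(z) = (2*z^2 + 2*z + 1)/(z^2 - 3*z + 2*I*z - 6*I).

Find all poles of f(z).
The singularities of f are the zeros of the denominator. Factoring,
  z^2 - 3*z + 2*I*z - 6*I = (z - 3)*(z + 2*I)
so the candidates are z = 3, z = -2*I.

Check the numerator P(z) = 2*z^2 + 2*z + 1 at each one:
  P(3) = 25 ≠ 0, so z = 3 is a (simple) pole.
  P(-2*I) = -7 - 4*I ≠ 0, so z = -2*I is a (simple) pole.

Poles of f: {-2*I, 3}

Final answer: {-2*I, 3}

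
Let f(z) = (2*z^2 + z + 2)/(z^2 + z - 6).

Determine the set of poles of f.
The singularities of f are the zeros of the denominator. Factoring,
  z^2 + z - 6 = (z + 3)*(z - 2)
so the candidates are z = -3, z = 2.

Check the numerator P(z) = 2*z^2 + z + 2 at each one:
  P(-3) = 17 ≠ 0, so z = -3 is a (simple) pole.
  P(2) = 12 ≠ 0, so z = 2 is a (simple) pole.

Poles of f: {-3, 2}

Final answer: {-3, 2}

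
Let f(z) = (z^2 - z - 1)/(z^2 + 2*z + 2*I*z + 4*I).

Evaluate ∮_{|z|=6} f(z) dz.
By the residue theorem, ∮_C f(z) dz = 2πi · (sum of the residues of f at the poles inside |z| = 6).

The denominator factors as (z + 2)*(z + 2*I), so the singularities of f are simple poles at z = -2, z = -2*I.
  |-2|² = 4 < 36 = 6², so this pole is inside the contour.
  |-2*I|² = 4 < 36 = 6², so this pole is inside the contour.

With P(z) = z^2 - z - 1 and Q(z) = z^2 + 2*z + 2*I*z + 4*I, each pole is simple, so Res(f, z₀) = P(z₀)/Q'(z₀) with Q'(z) = 2*z + 2 + 2*I.
  Res(f, -2) = P(-2)/Q'(-2) = (5)/(-2 + 2*I) = -5/4 - 5*I/4
  Res(f, -2*I) = P(-2*I)/Q'(-2*I) = (-5 + 2*I)/(2 - 2*I) = -7/4 - 3*I/4

Sum of residues inside C: -3 - 2*I
∮_C f(z) dz = 2πi · (-3 - 2*I) = pi*(4 - 6*I)

Final answer: pi*(4 - 6*I)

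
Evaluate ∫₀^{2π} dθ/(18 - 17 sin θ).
2*sqrt(35)*pi/35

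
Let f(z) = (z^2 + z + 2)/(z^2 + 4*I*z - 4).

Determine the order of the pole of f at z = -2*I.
Factor the denominator:
  z^2 + 4*I*z - 4 = (z + 2*I)^2

The numerator P(z) = z^2 + z + 2 has P(-2*I) = -2 - 2*I ≠ 0, so no factor of (z + 2*I) cancels.
Near z = -2*I we can therefore write f(z) = g(z)/(z + 2*I)^2 with g analytic at -2*I and g(-2*I) ≠ 0 (g is just the numerator).

Hence z = -2*I is a pole of order 2.

Final answer: 2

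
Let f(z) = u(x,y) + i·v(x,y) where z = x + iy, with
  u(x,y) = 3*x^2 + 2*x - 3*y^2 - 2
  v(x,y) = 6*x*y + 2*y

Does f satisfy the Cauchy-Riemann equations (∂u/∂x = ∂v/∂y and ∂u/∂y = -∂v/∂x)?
∂u/∂x = 6*x + 2
∂v/∂y = 6*x + 2
∂u/∂y = -6*y
∂v/∂x = 6*y
∂u/∂x = ∂v/∂y and ∂u/∂y = -∂v/∂x hold identically; f is analytic.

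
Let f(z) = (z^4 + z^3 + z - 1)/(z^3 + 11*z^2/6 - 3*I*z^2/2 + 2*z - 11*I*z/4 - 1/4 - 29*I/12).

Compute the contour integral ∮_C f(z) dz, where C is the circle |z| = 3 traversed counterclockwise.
By the residue theorem, ∮_C f(z) dz = 2πi · (sum of the residues of f at the poles inside |z| = 3).

The denominator factors as (z + 1/2 - I)*(z + 1/3 - 3*I/2)*(z + 1 + I), so the singularities of f are simple poles at z = -1/2 + I, z = -1/3 + 3*I/2, z = -1 - I.
  |-1/2 + I|² = 5/4 < 9 = 3², so this pole is inside the contour.
  |-1/3 + 3*I/2|² = 85/36 < 9 = 3², so this pole is inside the contour.
  |-1 - I|² = 2 < 9 = 3², so this pole is inside the contour.

With P(z) = z^4 + z^3 + z - 1 and Q(z) = z^3 + 11*z^2/6 - 3*I*z^2/2 + 2*z - 11*I*z/4 - 1/4 - 29*I/12, each pole is simple, so Res(f, z₀) = P(z₀)/Q'(z₀) with Q'(z) = 3*z^2 + 11*z/3 - 3*I*z + 2 - 11*I/4.
  Res(f, -1/2 + I) = P(-1/2 + I)/Q'(-1/2 + I) = (-9/16 + 9*I/4)/(11/12 - 7*I/12) = -1053/680 + 999*I/680
  Res(f, -1/3 + 3*I/2) = P(-1/3 + 3*I/2)/Q'(-1/3 + 3*I/2) = (5773/1296 + 209*I/72)/(-41/36 + 3*I/4) = -135119/86760 - 34457*I/9640
  Res(f, -1 - I) = P(-1 - I)/Q'(-1 - I) = (-4 - 3*I)/(-14/3 + 31*I/12) = 1572/4097 + 3504*I/4097

Sum of residues inside C: -49/18 - 5*I/4
∮_C f(z) dz = 2πi · (-49/18 - 5*I/4) = pi*(5/2 - 49*I/9)

Final answer: pi*(5/2 - 49*I/9)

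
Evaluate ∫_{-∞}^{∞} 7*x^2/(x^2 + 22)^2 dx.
Let f(z) = 7*z^2/(z^2 + 22)^2. The denominator has no real zeros and deg Q - deg P = 2 ≥ 2, so the integral of f over the upper semicircle |z| = R tends to 0 as R → ∞. Closing the contour in the upper half-plane,
  ∫_{-∞}^{∞} f(x) dx = 2πi · Σ Res(f, z_k)  over the poles with Im z_k > 0.

Zeros of the denominator: z^2 + 22 = 0 gives z = ±sqrt(22)*I.
Upper half-plane: z = sqrt(22)*I (a pole of order 2).

Write f(z) = g(z)/(z - sqrt(22)*I)^2 with g(z) = 7*z^2/(z + sqrt(22)*I)^2. For a double pole, Res(f, z₀) = g'(z₀):
  g'(z) = 14*sqrt(22)*I*z/(z + sqrt(22)*I)^3
  Res(f, sqrt(22)*I) = g'(sqrt(22)*I) = -7*sqrt(22)*I/88

∫_{-∞}^{∞} f(x) dx = 2πi · (-7*sqrt(22)*I/88) = 7*sqrt(22)*pi/44

Final answer: 7*sqrt(22)*pi/44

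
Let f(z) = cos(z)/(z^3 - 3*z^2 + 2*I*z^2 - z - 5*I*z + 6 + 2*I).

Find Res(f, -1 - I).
Write f(z) = P(z)/Q(z) with P(z) = cos(z) and Q(z) = z^3 - 3*z^2 + 2*I*z^2 - z - 5*I*z + 6 + 2*I.
The denominator factors as Q(z) = (z - 2 + I)*(z + 1 + I)*(z - 2), so z = -1 - I is a simple zero of Q and P is analytic there; z = -1 - I is therefore a simple pole and
  Res(f, z₀) = P(z₀)/Q'(z₀).

Q'(z) = 3*z^2 - 6*z + 4*I*z - 1 - 5*I, so Q'(-1 - I) = 9 + 3*I.
P(-1 - I) = cos(1 + I).

Res(f, -1 - I) = (cos(1 + I))/(9 + 3*I) = (1/10 - I/30)*cos(1 + I)

Final answer: (1/10 - I/30)*cos(1 + I)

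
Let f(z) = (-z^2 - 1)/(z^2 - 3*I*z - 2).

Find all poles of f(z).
The singularities of f are the zeros of the denominator. Factoring,
  z^2 - 3*I*z - 2 = (z - I)*(z - 2*I)
so the candidates are z = I, z = 2*I.

Check the numerator P(z) = -z^2 - 1 at each one:
  P(I) = 0, so the factor (z - I) cancels and z = I is only a removable singularity, not a pole.
  P(2*I) = 3 ≠ 0, so z = 2*I is a (simple) pole.

Poles of f: {2*I}

Final answer: {2*I}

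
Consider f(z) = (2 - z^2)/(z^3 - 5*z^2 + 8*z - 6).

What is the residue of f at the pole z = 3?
Write f(z) = P(z)/Q(z) with P(z) = 2 - z^2 and Q(z) = z^3 - 5*z^2 + 8*z - 6.
The denominator factors as Q(z) = (z - 1 - I)*(z - 3)*(z - 1 + I), so z = 3 is a simple zero of Q and P is analytic there; z = 3 is therefore a simple pole and
  Res(f, z₀) = P(z₀)/Q'(z₀).

Q'(z) = 3*z^2 - 10*z + 8, so Q'(3) = 5.
P(3) = -7.

Res(f, 3) = (-7)/(5) = -7/5

Final answer: -7/5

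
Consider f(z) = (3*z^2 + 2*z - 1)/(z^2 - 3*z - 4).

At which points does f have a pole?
The singularities of f are the zeros of the denominator. Factoring,
  z^2 - 3*z - 4 = (z - 4)*(z + 1)
so the candidates are z = 4, z = -1.

Check the numerator P(z) = 3*z^2 + 2*z - 1 at each one:
  P(4) = 55 ≠ 0, so z = 4 is a (simple) pole.
  P(-1) = 0, so the factor (z + 1) cancels and z = -1 is only a removable singularity, not a pole.

Poles of f: {4}

Final answer: {4}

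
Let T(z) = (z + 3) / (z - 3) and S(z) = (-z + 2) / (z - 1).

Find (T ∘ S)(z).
(T ∘ S)(z) = T(S(z)) = ((1)*S(z) + (3))/((1)*S(z) + (-3)). Multiply numerator and denominator by z - 1:
  numerator:   (1)*(-z + 2) + (3)*(z - 1) = 2*z - 1
  denominator: (1)*(-z + 2) + (-3)*(z - 1) = -4*z + 5
(T ∘ S)(z) = (2*z - 1)/(-4*z + 5) = (-2*z + 1)/(4*z - 5)

Final answer: (-2*z + 1)/(4*z - 5)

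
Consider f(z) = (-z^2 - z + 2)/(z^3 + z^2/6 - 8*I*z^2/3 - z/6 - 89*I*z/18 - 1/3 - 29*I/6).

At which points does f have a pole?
The singularities of f are the zeros of the denominator. Factoring,
  z^3 + z^2/6 - 8*I*z^2/3 - z/6 - 89*I*z/18 - 1/3 - 29*I/6 = (z - 3/2 - 3*I)*(z + 2/3 + I)*(z + 1 - 2*I/3)
so the candidates are z = 3/2 + 3*I, z = -2/3 - I, z = -1 + 2*I/3.

Check the numerator P(z) = -z^2 - z + 2 at each one:
  P(3/2 + 3*I) = 29/4 - 12*I ≠ 0, so z = 3/2 + 3*I is a (simple) pole.
  P(-2/3 - I) = 29/9 - I/3 ≠ 0, so z = -2/3 - I is a (simple) pole.
  P(-1 + 2*I/3) = 22/9 + 2*I/3 ≠ 0, so z = -1 + 2*I/3 is a (simple) pole.

Poles of f: {-1 + 2*I/3, -2/3 - I, 3/2 + 3*I}

Final answer: {-1 + 2*I/3, -2/3 - I, 3/2 + 3*I}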